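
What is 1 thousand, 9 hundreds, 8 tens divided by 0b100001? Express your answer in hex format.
Convert 1 thousand, 9 hundreds, 8 tens (place-value notation) → 1×1000 + 9×100 + 8×10 = 1980 (decimal)
Convert 0b100001 (binary) → 32 + 1 = 33 (decimal)
Compute 1980 ÷ 33 = 60
Convert 60 (decimal) → 60 = 3×16 + 12 → 0x3C (hexadecimal)
0x3C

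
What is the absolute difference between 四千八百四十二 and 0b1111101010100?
Convert 四千八百四十二 (Chinese numeral) → 4×1000 + 8×100 + 4×10 + 2 = 4842 (decimal)
Convert 0b1111101010100 (binary) → 4096 + 2048 + 1024 + 512 + 256 + 64 + 16 + 4 = 8020 (decimal)
Compute |4842 - 8020| = 3178
3178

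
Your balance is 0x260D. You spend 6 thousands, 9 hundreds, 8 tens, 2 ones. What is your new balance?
Convert 0x260D (hexadecimal) → 2×4096 + 6×256 + 13 = 9741 (decimal)
Convert 6 thousands, 9 hundreds, 8 tens, 2 ones (place-value notation) → 6×1000 + 9×100 + 8×10 + 2 = 6982 (decimal)
Compute 9741 - 6982 = 2759
2759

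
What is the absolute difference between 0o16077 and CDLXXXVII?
Convert 0o16077 (octal) → 1×4096 + 6×512 + 7×8 + 7 = 7231 (decimal)
Convert CDLXXXVII (Roman numeral) → 400 + 50 + 10 + 10 + 10 + 5 + 1 + 1 = 487 (decimal)
Compute |7231 - 487| = 6744
6744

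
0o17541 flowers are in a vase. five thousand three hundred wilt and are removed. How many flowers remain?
Convert 0o17541 (octal) → 1×4096 + 7×512 + 5×64 + 4×8 + 1 = 8033 (decimal)
Convert five thousand three hundred (English words) → 5×1000 + 3×100 = 5300 (decimal)
Compute 8033 - 5300 = 2733
2733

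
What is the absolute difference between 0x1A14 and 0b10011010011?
Convert 0x1A14 (hexadecimal) → 1×4096 + 10×256 + 1×16 + 4 = 6676 (decimal)
Convert 0b10011010011 (binary) → 1024 + 128 + 64 + 16 + 2 + 1 = 1235 (decimal)
Compute |6676 - 1235| = 5441
5441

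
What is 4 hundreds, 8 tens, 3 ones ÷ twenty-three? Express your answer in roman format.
Convert 4 hundreds, 8 tens, 3 ones (place-value notation) → 4×100 + 8×10 + 3 = 483 (decimal)
Convert twenty-three (English words) → 23 (decimal)
Compute 483 ÷ 23 = 21
Convert 21 (decimal) → 21 = 10 + 10 + 1 → XXI (Roman numeral)
XXI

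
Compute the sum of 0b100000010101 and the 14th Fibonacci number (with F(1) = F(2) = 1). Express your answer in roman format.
Convert 0b100000010101 (binary) → 2048 + 16 + 4 + 1 = 2069 (decimal)
Convert the 14th Fibonacci number (with F(1) = F(2) = 1) (Fibonacci index) → 1, 1, 2, 3, 5, 8, 13, 21, 34, 55, 89, 144, 233, 377 → 377 (decimal)
Compute 2069 + 377 = 2446
Convert 2446 (decimal) → 2446 = 1000 + 1000 + 400 + 40 + 5 + 1 → MMCDXLVI (Roman numeral)
MMCDXLVI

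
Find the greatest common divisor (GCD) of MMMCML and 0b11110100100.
Convert MMMCML (Roman numeral) → 1000 + 1000 + 1000 + 900 + 50 = 3950 (decimal)
Convert 0b11110100100 (binary) → 1024 + 512 + 256 + 128 + 32 + 4 = 1956 (decimal)
Compute gcd(3950, 1956) = 2
2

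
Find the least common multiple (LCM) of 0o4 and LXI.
Convert 0o4 (octal) → 4 (decimal)
Convert LXI (Roman numeral) → 50 + 10 + 1 = 61 (decimal)
Compute lcm(4, 61) = 244
244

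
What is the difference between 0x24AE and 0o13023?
Convert 0x24AE (hexadecimal) → 2×4096 + 4×256 + 10×16 + 14 = 9390 (decimal)
Convert 0o13023 (octal) → 1×4096 + 3×512 + 2×8 + 3 = 5651 (decimal)
Difference: |9390 - 5651| = 3739
3739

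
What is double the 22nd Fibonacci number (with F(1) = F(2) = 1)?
The 22nd Fibonacci number (with F(1) = F(2) = 1) = 17711
Compute 17711 × 2 = 35422
35422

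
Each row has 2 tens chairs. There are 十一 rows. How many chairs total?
Convert 2 tens (place-value notation) → 2×10 = 20 (decimal)
Convert 十一 (Chinese numeral) → 1×10 + 1 = 11 (decimal)
Compute 20 × 11 = 220
220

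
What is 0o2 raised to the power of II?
Convert 0o2 (octal) → 2 (decimal)
Convert II (Roman numeral) → 1 + 1 = 2 (decimal)
Compute 2 ^ 2 = 4
4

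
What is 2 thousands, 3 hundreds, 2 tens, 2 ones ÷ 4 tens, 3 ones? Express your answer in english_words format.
Convert 2 thousands, 3 hundreds, 2 tens, 2 ones (place-value notation) → 2×1000 + 3×100 + 2×10 + 2 = 2322 (decimal)
Convert 4 tens, 3 ones (place-value notation) → 4×10 + 3 = 43 (decimal)
Compute 2322 ÷ 43 = 54
Convert 54 (decimal) → fifty-four (English words)
fifty-four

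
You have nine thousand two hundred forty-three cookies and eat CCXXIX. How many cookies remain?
Convert nine thousand two hundred forty-three (English words) → 9×1000 + 2×100 + 43 = 9243 (decimal)
Convert CCXXIX (Roman numeral) → 100 + 100 + 10 + 10 + 9 = 229 (decimal)
Compute 9243 - 229 = 9014
9014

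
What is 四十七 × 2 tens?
Convert 四十七 (Chinese numeral) → 4×10 + 7 = 47 (decimal)
Convert 2 tens (place-value notation) → 2×10 = 20 (decimal)
Compute 47 × 20 = 940
940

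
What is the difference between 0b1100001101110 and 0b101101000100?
Convert 0b1100001101110 (binary) → 4096 + 2048 + 64 + 32 + 8 + 4 + 2 = 6254 (decimal)
Convert 0b101101000100 (binary) → 2048 + 512 + 256 + 64 + 4 = 2884 (decimal)
Difference: |6254 - 2884| = 3370
3370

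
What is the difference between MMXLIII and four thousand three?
Convert MMXLIII (Roman numeral) → 1000 + 1000 + 40 + 1 + 1 + 1 = 2043 (decimal)
Convert four thousand three (English words) → 4×1000 + 3 = 4003 (decimal)
Difference: |2043 - 4003| = 1960
1960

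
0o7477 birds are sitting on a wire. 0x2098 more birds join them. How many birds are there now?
Convert 0o7477 (octal) → 7×512 + 4×64 + 7×8 + 7 = 3903 (decimal)
Convert 0x2098 (hexadecimal) → 2×4096 + 9×16 + 8 = 8344 (decimal)
Compute 3903 + 8344 = 12247
12247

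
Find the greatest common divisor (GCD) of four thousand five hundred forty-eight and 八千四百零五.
Convert four thousand five hundred forty-eight (English words) → 4×1000 + 5×100 + 48 = 4548 (decimal)
Convert 八千四百零五 (Chinese numeral) → 8×1000 + 4×100 + 5 = 8405 (decimal)
Compute gcd(4548, 8405) = 1
1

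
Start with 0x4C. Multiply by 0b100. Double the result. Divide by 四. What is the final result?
Convert 0x4C (hexadecimal) → 4×16 + 12 = 76 (decimal)
Start: 76
Convert 0b100 (binary) → 4 (decimal)
76 × 4 = 304
304 × 2 = 608
Convert 四 (Chinese numeral) → 4 (decimal)
608 ÷ 4 = 152
152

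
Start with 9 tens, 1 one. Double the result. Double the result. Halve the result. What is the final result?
Convert 9 tens, 1 one (place-value notation) → 9×10 + 1 = 91 (decimal)
Start: 91
91 × 2 = 182
182 × 2 = 364
364 ÷ 2 = 182
182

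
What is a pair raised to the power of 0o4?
Convert a pair (colloquial) → 2 (decimal)
Convert 0o4 (octal) → 4 (decimal)
Compute 2 ^ 4 = 16
16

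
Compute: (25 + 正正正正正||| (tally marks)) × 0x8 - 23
Convert 正正正正正||| (tally marks) → 5 + 5 + 5 + 5 + 5 + 3 = 28 (decimal)
Convert 0x8 (hexadecimal) → 8 (decimal)
Expression in decimal: (25 + 28) × 8 - 23
Parentheses first: 25 + 28 = 53
Multiply: 53 × 8 = 424
Subtract: 424 - 23 = 401
401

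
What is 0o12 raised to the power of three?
Convert 0o12 (octal) → 1×8 + 2 = 10 (decimal)
Convert three (English words) → 3 (decimal)
Compute 10 ^ 3 = 1000
1000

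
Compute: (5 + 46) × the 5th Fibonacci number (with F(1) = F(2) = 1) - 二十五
Convert the 5th Fibonacci number (with F(1) = F(2) = 1) (Fibonacci index) → 1, 1, 2, 3, 5 → 5 (decimal)
Convert 二十五 (Chinese numeral) → 2×10 + 5 = 25 (decimal)
Expression in decimal: (5 + 46) × 5 - 25
Parentheses first: 5 + 46 = 51
Multiply: 51 × 5 = 255
Subtract: 255 - 25 = 230
230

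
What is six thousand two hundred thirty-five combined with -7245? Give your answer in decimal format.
Convert six thousand two hundred thirty-five (English words) → 6×1000 + 2×100 + 35 = 6235 (decimal)
Compute 6235 + -7245 = -1010
-1010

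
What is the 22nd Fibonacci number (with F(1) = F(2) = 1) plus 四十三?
The 22nd Fibonacci number (with F(1) = F(2) = 1) = 17711
Convert 四十三 (Chinese numeral) → 4×10 + 3 = 43 (decimal)
Compute 17711 + 43 = 17754
17754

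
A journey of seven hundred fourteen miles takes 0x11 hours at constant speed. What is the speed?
Convert seven hundred fourteen (English words) → 7×100 + 14 = 714 (decimal)
Convert 0x11 (hexadecimal) → 1×16 + 1 = 17 (decimal)
Compute 714 ÷ 17 = 42
42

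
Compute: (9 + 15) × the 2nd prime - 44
Convert the 2nd prime (prime index) → 3 (decimal)
Expression in decimal: (9 + 15) × 3 - 44
Parentheses first: 9 + 15 = 24
Multiply: 24 × 3 = 72
Subtract: 72 - 44 = 28
28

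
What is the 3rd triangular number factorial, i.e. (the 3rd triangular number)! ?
Convert the 3rd triangular number (triangular index) → 3×4/2 = 6 (decimal)
Compute 6! = 720
720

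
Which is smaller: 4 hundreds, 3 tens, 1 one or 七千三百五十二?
Convert 4 hundreds, 3 tens, 1 one (place-value notation) → 4×100 + 3×10 + 1 = 431 (decimal)
Convert 七千三百五十二 (Chinese numeral) → 7×1000 + 3×100 + 5×10 + 2 = 7352 (decimal)
Compare 431 vs 7352: smaller = 431
431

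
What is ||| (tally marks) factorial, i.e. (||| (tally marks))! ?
Convert ||| (tally marks) → 3 (decimal)
Compute 3! = 6
6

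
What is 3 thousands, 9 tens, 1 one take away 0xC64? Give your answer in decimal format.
Convert 3 thousands, 9 tens, 1 one (place-value notation) → 3×1000 + 9×10 + 1 = 3091 (decimal)
Convert 0xC64 (hexadecimal) → 12×256 + 6×16 + 4 = 3172 (decimal)
Compute 3091 - 3172 = -81
-81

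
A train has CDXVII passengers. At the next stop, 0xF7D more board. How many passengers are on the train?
Convert CDXVII (Roman numeral) → 400 + 10 + 5 + 1 + 1 = 417 (decimal)
Convert 0xF7D (hexadecimal) → 15×256 + 7×16 + 13 = 3965 (decimal)
Compute 417 + 3965 = 4382
4382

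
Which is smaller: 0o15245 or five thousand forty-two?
Convert 0o15245 (octal) → 1×4096 + 5×512 + 2×64 + 4×8 + 5 = 6821 (decimal)
Convert five thousand forty-two (English words) → 5×1000 + 42 = 5042 (decimal)
Compare 6821 vs 5042: smaller = 5042
5042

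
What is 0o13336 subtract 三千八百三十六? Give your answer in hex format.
Convert 0o13336 (octal) → 1×4096 + 3×512 + 3×64 + 3×8 + 6 = 5854 (decimal)
Convert 三千八百三十六 (Chinese numeral) → 3×1000 + 8×100 + 3×10 + 6 = 3836 (decimal)
Compute 5854 - 3836 = 2018
Convert 2018 (decimal) → 2018 = 7×256 + 14×16 + 2 → 0x7E2 (hexadecimal)
0x7E2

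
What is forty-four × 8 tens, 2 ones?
Convert forty-four (English words) → 44 (decimal)
Convert 8 tens, 2 ones (place-value notation) → 8×10 + 2 = 82 (decimal)
Compute 44 × 82 = 3608
3608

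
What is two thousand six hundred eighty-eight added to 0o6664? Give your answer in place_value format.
Convert two thousand six hundred eighty-eight (English words) → 2×1000 + 6×100 + 88 = 2688 (decimal)
Convert 0o6664 (octal) → 6×512 + 6×64 + 6×8 + 4 = 3508 (decimal)
Compute 2688 + 3508 = 6196
Convert 6196 (decimal) → 6196 = 6×1000 + 1×100 + 9×10 + 6 → 6 thousands, 1 hundred, 9 tens, 6 ones (place-value notation)
6 thousands, 1 hundred, 9 tens, 6 ones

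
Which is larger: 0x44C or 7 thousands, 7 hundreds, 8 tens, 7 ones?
Convert 0x44C (hexadecimal) → 4×256 + 4×16 + 12 = 1100 (decimal)
Convert 7 thousands, 7 hundreds, 8 tens, 7 ones (place-value notation) → 7×1000 + 7×100 + 8×10 + 7 = 7787 (decimal)
Compare 1100 vs 7787: larger = 7787
7787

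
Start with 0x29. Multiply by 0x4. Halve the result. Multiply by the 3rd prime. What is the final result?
Convert 0x29 (hexadecimal) → 2×16 + 9 = 41 (decimal)
Start: 41
Convert 0x4 (hexadecimal) → 4 (decimal)
41 × 4 = 164
164 ÷ 2 = 82
Convert the 3rd prime (prime index) → 5 (decimal)
82 × 5 = 410
410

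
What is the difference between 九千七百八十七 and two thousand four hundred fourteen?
Convert 九千七百八十七 (Chinese numeral) → 9×1000 + 7×100 + 8×10 + 7 = 9787 (decimal)
Convert two thousand four hundred fourteen (English words) → 2×1000 + 4×100 + 14 = 2414 (decimal)
Difference: |9787 - 2414| = 7373
7373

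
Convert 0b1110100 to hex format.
Convert 0b1110100 (binary) → 64 + 32 + 16 + 4 = 116 (decimal)
Convert 116 (decimal) → 116 = 7×16 + 4 → 0x74 (hexadecimal)
0x74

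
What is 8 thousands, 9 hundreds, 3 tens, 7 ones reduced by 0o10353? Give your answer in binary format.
Convert 8 thousands, 9 hundreds, 3 tens, 7 ones (place-value notation) → 8×1000 + 9×100 + 3×10 + 7 = 8937 (decimal)
Convert 0o10353 (octal) → 1×4096 + 3×64 + 5×8 + 3 = 4331 (decimal)
Compute 8937 - 4331 = 4606
Convert 4606 (decimal) → 4606 = 4096 + 256 + 128 + 64 + 32 + 16 + 8 + 4 + 2 → 0b1000111111110 (binary)
0b1000111111110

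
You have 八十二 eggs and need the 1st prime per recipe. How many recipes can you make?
Convert 八十二 (Chinese numeral) → 8×10 + 2 = 82 (decimal)
Convert the 1st prime (prime index) → 2 (decimal)
Compute 82 ÷ 2 = 41
41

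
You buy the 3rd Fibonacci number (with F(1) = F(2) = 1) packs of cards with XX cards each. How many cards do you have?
Convert XX (Roman numeral) → 10 + 10 = 20 (decimal)
Convert the 3rd Fibonacci number (with F(1) = F(2) = 1) (Fibonacci index) → 1, 1, 2 → 2 (decimal)
Compute 20 × 2 = 40
40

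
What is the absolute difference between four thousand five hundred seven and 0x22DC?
Convert four thousand five hundred seven (English words) → 4×1000 + 5×100 + 7 = 4507 (decimal)
Convert 0x22DC (hexadecimal) → 2×4096 + 2×256 + 13×16 + 12 = 8924 (decimal)
Compute |4507 - 8924| = 4417
4417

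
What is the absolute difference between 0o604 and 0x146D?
Convert 0o604 (octal) → 6×64 + 4 = 388 (decimal)
Convert 0x146D (hexadecimal) → 1×4096 + 4×256 + 6×16 + 13 = 5229 (decimal)
Compute |388 - 5229| = 4841
4841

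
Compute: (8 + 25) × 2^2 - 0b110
Convert 2^2 (power) → 4 (decimal)
Convert 0b110 (binary) → 4 + 2 = 6 (decimal)
Expression in decimal: (8 + 25) × 4 - 6
Parentheses first: 8 + 25 = 33
Multiply: 33 × 4 = 132
Subtract: 132 - 6 = 126
126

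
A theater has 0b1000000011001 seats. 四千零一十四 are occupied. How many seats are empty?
Convert 0b1000000011001 (binary) → 4096 + 16 + 8 + 1 = 4121 (decimal)
Convert 四千零一十四 (Chinese numeral) → 4×1000 + 1×10 + 4 = 4014 (decimal)
Compute 4121 - 4014 = 107
107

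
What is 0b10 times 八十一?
Convert 0b10 (binary) → 2 (decimal)
Convert 八十一 (Chinese numeral) → 8×10 + 1 = 81 (decimal)
Compute 2 × 81 = 162
162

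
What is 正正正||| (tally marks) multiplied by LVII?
Convert 正正正||| (tally marks) → 5 + 5 + 5 + 3 = 18 (decimal)
Convert LVII (Roman numeral) → 50 + 5 + 1 + 1 = 57 (decimal)
Compute 18 × 57 = 1026
1026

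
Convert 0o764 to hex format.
Convert 0o764 (octal) → 7×64 + 6×8 + 4 = 500 (decimal)
Convert 500 (decimal) → 500 = 1×256 + 15×16 + 4 → 0x1F4 (hexadecimal)
0x1F4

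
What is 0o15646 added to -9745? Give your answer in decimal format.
Convert 0o15646 (octal) → 1×4096 + 5×512 + 6×64 + 4×8 + 6 = 7078 (decimal)
Compute 7078 + -9745 = -2667
-2667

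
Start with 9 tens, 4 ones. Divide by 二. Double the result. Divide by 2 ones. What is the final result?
Convert 9 tens, 4 ones (place-value notation) → 9×10 + 4 = 94 (decimal)
Start: 94
Convert 二 (Chinese numeral) → 2 (decimal)
94 ÷ 2 = 47
47 × 2 = 94
Convert 2 ones (place-value notation) → 2 (decimal)
94 ÷ 2 = 47
47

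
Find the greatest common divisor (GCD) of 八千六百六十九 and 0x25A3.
Convert 八千六百六十九 (Chinese numeral) → 8×1000 + 6×100 + 6×10 + 9 = 8669 (decimal)
Convert 0x25A3 (hexadecimal) → 2×4096 + 5×256 + 10×16 + 3 = 9635 (decimal)
Compute gcd(8669, 9635) = 1
1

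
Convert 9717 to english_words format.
Convert 9717 (decimal) → 9717 = 9×1000 + 7×100 + 17 → nine thousand seven hundred seventeen (English words)
nine thousand seven hundred seventeen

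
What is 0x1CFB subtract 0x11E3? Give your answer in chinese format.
Convert 0x1CFB (hexadecimal) → 1×4096 + 12×256 + 15×16 + 11 = 7419 (decimal)
Convert 0x11E3 (hexadecimal) → 1×4096 + 1×256 + 14×16 + 3 = 4579 (decimal)
Compute 7419 - 4579 = 2840
Convert 2840 (decimal) → 2840 = 2×1000 + 8×100 + 4×10 → 二千八百四十 (Chinese numeral)
二千八百四十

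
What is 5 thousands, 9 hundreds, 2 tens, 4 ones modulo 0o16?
Convert 5 thousands, 9 hundreds, 2 tens, 4 ones (place-value notation) → 5×1000 + 9×100 + 2×10 + 4 = 5924 (decimal)
Convert 0o16 (octal) → 1×8 + 6 = 14 (decimal)
Compute 5924 mod 14 = 2
2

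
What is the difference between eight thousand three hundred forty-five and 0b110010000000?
Convert eight thousand three hundred forty-five (English words) → 8×1000 + 3×100 + 45 = 8345 (decimal)
Convert 0b110010000000 (binary) → 2048 + 1024 + 128 = 3200 (decimal)
Difference: |8345 - 3200| = 5145
5145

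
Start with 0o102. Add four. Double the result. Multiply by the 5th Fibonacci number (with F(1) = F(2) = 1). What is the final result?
Convert 0o102 (octal) → 1×64 + 2 = 66 (decimal)
Start: 66
Convert four (English words) → 4 (decimal)
66 + 4 = 70
70 × 2 = 140
Convert the 5th Fibonacci number (with F(1) = F(2) = 1) (Fibonacci index) → 1, 1, 2, 3, 5 → 5 (decimal)
140 × 5 = 700
700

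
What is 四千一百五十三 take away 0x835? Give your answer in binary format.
Convert 四千一百五十三 (Chinese numeral) → 4×1000 + 1×100 + 5×10 + 3 = 4153 (decimal)
Convert 0x835 (hexadecimal) → 8×256 + 3×16 + 5 = 2101 (decimal)
Compute 4153 - 2101 = 2052
Convert 2052 (decimal) → 2052 = 2048 + 4 → 0b100000000100 (binary)
0b100000000100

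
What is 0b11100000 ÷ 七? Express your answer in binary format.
Convert 0b11100000 (binary) → 128 + 64 + 32 = 224 (decimal)
Convert 七 (Chinese numeral) → 7 (decimal)
Compute 224 ÷ 7 = 32
Convert 32 (decimal) → 0b100000 (binary)
0b100000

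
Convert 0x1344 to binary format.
Convert 0x1344 (hexadecimal) → 1×4096 + 3×256 + 4×16 + 4 = 4932 (decimal)
Convert 4932 (decimal) → 4932 = 4096 + 512 + 256 + 64 + 4 → 0b1001101000100 (binary)
0b1001101000100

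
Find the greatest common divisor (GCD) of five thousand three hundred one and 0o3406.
Convert five thousand three hundred one (English words) → 5×1000 + 3×100 + 1 = 5301 (decimal)
Convert 0o3406 (octal) → 3×512 + 4×64 + 6 = 1798 (decimal)
Compute gcd(5301, 1798) = 31
31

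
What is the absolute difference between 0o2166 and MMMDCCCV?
Convert 0o2166 (octal) → 2×512 + 1×64 + 6×8 + 6 = 1142 (decimal)
Convert MMMDCCCV (Roman numeral) → 1000 + 1000 + 1000 + 500 + 100 + 100 + 100 + 5 = 3805 (decimal)
Compute |1142 - 3805| = 2663
2663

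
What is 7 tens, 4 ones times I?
Convert 7 tens, 4 ones (place-value notation) → 7×10 + 4 = 74 (decimal)
Convert I (Roman numeral) → 1 (decimal)
Compute 74 × 1 = 74
74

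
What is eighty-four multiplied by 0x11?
Convert eighty-four (English words) → 84 (decimal)
Convert 0x11 (hexadecimal) → 1×16 + 1 = 17 (decimal)
Compute 84 × 17 = 1428
1428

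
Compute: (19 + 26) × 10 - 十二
Convert 十二 (Chinese numeral) → 1×10 + 2 = 12 (decimal)
Expression in decimal: (19 + 26) × 10 - 12
Parentheses first: 19 + 26 = 45
Multiply: 45 × 10 = 450
Subtract: 450 - 12 = 438
438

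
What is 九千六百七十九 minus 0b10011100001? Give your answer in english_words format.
Convert 九千六百七十九 (Chinese numeral) → 9×1000 + 6×100 + 7×10 + 9 = 9679 (decimal)
Convert 0b10011100001 (binary) → 1024 + 128 + 64 + 32 + 1 = 1249 (decimal)
Compute 9679 - 1249 = 8430
Convert 8430 (decimal) → 8430 = 8×1000 + 4×100 + 30 → eight thousand four hundred thirty (English words)
eight thousand four hundred thirty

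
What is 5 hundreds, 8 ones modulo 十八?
Convert 5 hundreds, 8 ones (place-value notation) → 5×100 + 8 = 508 (decimal)
Convert 十八 (Chinese numeral) → 1×10 + 8 = 18 (decimal)
Compute 508 mod 18 = 4
4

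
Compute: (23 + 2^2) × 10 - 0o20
Convert 2^2 (power) → 4 (decimal)
Convert 0o20 (octal) → 2×8 = 16 (decimal)
Expression in decimal: (23 + 4) × 10 - 16
Parentheses first: 23 + 4 = 27
Multiply: 27 × 10 = 270
Subtract: 270 - 16 = 254
254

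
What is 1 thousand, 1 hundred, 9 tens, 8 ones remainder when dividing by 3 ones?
Convert 1 thousand, 1 hundred, 9 tens, 8 ones (place-value notation) → 1×1000 + 1×100 + 9×10 + 8 = 1198 (decimal)
Convert 3 ones (place-value notation) → 3 (decimal)
Compute 1198 mod 3 = 1
1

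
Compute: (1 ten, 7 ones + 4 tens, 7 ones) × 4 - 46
Convert 1 ten, 7 ones (place-value notation) → 1×10 + 7 = 17 (decimal)
Convert 4 tens, 7 ones (place-value notation) → 4×10 + 7 = 47 (decimal)
Expression in decimal: (17 + 47) × 4 - 46
Parentheses first: 17 + 47 = 64
Multiply: 64 × 4 = 256
Subtract: 256 - 46 = 210
210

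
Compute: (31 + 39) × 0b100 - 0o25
Convert 0b100 (binary) → 4 (decimal)
Convert 0o25 (octal) → 2×8 + 5 = 21 (decimal)
Expression in decimal: (31 + 39) × 4 - 21
Parentheses first: 31 + 39 = 70
Multiply: 70 × 4 = 280
Subtract: 280 - 21 = 259
259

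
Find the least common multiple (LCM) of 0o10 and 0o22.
Convert 0o10 (octal) → 1×8 = 8 (decimal)
Convert 0o22 (octal) → 2×8 + 2 = 18 (decimal)
Compute lcm(8, 18) = 72
72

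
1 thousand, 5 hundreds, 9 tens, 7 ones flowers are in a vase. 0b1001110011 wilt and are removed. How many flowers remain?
Convert 1 thousand, 5 hundreds, 9 tens, 7 ones (place-value notation) → 1×1000 + 5×100 + 9×10 + 7 = 1597 (decimal)
Convert 0b1001110011 (binary) → 512 + 64 + 32 + 16 + 2 + 1 = 627 (decimal)
Compute 1597 - 627 = 970
970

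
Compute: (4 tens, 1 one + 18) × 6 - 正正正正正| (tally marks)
Convert 4 tens, 1 one (place-value notation) → 4×10 + 1 = 41 (decimal)
Convert 正正正正正| (tally marks) → 5 + 5 + 5 + 5 + 5 + 1 = 26 (decimal)
Expression in decimal: (41 + 18) × 6 - 26
Parentheses first: 41 + 18 = 59
Multiply: 59 × 6 = 354
Subtract: 354 - 26 = 328
328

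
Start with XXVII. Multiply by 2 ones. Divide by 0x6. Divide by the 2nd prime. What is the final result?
Convert XXVII (Roman numeral) → 10 + 10 + 5 + 1 + 1 = 27 (decimal)
Start: 27
Convert 2 ones (place-value notation) → 2 (decimal)
27 × 2 = 54
Convert 0x6 (hexadecimal) → 6 (decimal)
54 ÷ 6 = 9
Convert the 2nd prime (prime index) → 3 (decimal)
9 ÷ 3 = 3
3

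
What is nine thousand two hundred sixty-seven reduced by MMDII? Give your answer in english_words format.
Convert nine thousand two hundred sixty-seven (English words) → 9×1000 + 2×100 + 67 = 9267 (decimal)
Convert MMDII (Roman numeral) → 1000 + 1000 + 500 + 1 + 1 = 2502 (decimal)
Compute 9267 - 2502 = 6765
Convert 6765 (decimal) → 6765 = 6×1000 + 7×100 + 65 → six thousand seven hundred sixty-five (English words)
six thousand seven hundred sixty-five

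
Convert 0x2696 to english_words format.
Convert 0x2696 (hexadecimal) → 2×4096 + 6×256 + 9×16 + 6 = 9878 (decimal)
Convert 9878 (decimal) → 9878 = 9×1000 + 8×100 + 78 → nine thousand eight hundred seventy-eight (English words)
nine thousand eight hundred seventy-eight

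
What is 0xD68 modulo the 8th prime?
Convert 0xD68 (hexadecimal) → 13×256 + 6×16 + 8 = 3432 (decimal)
Convert the 8th prime (prime index) → 19 (decimal)
Compute 3432 mod 19 = 12
12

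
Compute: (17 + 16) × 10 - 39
Parentheses first: 17 + 16 = 33
Multiply: 33 × 10 = 330
Subtract: 330 - 39 = 291
291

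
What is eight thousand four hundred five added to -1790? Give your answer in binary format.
Convert eight thousand four hundred five (English words) → 8×1000 + 4×100 + 5 = 8405 (decimal)
Compute 8405 + -1790 = 6615
Convert 6615 (decimal) → 6615 = 4096 + 2048 + 256 + 128 + 64 + 16 + 4 + 2 + 1 → 0b1100111010111 (binary)
0b1100111010111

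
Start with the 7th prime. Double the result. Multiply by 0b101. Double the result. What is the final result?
Convert the 7th prime (prime index) → 17 (decimal)
Start: 17
17 × 2 = 34
Convert 0b101 (binary) → 4 + 1 = 5 (decimal)
34 × 5 = 170
170 × 2 = 340
340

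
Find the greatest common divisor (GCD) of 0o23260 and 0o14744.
Convert 0o23260 (octal) → 2×4096 + 3×512 + 2×64 + 6×8 = 9904 (decimal)
Convert 0o14744 (octal) → 1×4096 + 4×512 + 7×64 + 4×8 + 4 = 6628 (decimal)
Compute gcd(9904, 6628) = 4
4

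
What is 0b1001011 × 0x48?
Convert 0b1001011 (binary) → 64 + 8 + 2 + 1 = 75 (decimal)
Convert 0x48 (hexadecimal) → 4×16 + 8 = 72 (decimal)
Compute 75 × 72 = 5400
5400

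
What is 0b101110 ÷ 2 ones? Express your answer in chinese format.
Convert 0b101110 (binary) → 32 + 8 + 4 + 2 = 46 (decimal)
Convert 2 ones (place-value notation) → 2 (decimal)
Compute 46 ÷ 2 = 23
Convert 23 (decimal) → 23 = 2×10 + 3 → 二十三 (Chinese numeral)
二十三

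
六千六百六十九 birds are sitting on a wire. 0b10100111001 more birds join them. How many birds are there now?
Convert 六千六百六十九 (Chinese numeral) → 6×1000 + 6×100 + 6×10 + 9 = 6669 (decimal)
Convert 0b10100111001 (binary) → 1024 + 256 + 32 + 16 + 8 + 1 = 1337 (decimal)
Compute 6669 + 1337 = 8006
8006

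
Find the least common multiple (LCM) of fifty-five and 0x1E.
Convert fifty-five (English words) → 55 (decimal)
Convert 0x1E (hexadecimal) → 1×16 + 14 = 30 (decimal)
Compute lcm(55, 30) = 330
330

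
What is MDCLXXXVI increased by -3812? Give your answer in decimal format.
Convert MDCLXXXVI (Roman numeral) → 1000 + 500 + 100 + 50 + 10 + 10 + 10 + 5 + 1 = 1686 (decimal)
Compute 1686 + -3812 = -2126
-2126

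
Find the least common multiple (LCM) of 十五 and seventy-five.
Convert 十五 (Chinese numeral) → 1×10 + 5 = 15 (decimal)
Convert seventy-five (English words) → 75 (decimal)
Compute lcm(15, 75) = 75
75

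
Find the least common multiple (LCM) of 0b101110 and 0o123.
Convert 0b101110 (binary) → 32 + 8 + 4 + 2 = 46 (decimal)
Convert 0o123 (octal) → 1×64 + 2×8 + 3 = 83 (decimal)
Compute lcm(46, 83) = 3818
3818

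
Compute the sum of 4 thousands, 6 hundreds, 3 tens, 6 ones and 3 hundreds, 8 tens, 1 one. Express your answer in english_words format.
Convert 4 thousands, 6 hundreds, 3 tens, 6 ones (place-value notation) → 4×1000 + 6×100 + 3×10 + 6 = 4636 (decimal)
Convert 3 hundreds, 8 tens, 1 one (place-value notation) → 3×100 + 8×10 + 1 = 381 (decimal)
Compute 4636 + 381 = 5017
Convert 5017 (decimal) → 5017 = 5×1000 + 17 → five thousand seventeen (English words)
five thousand seventeen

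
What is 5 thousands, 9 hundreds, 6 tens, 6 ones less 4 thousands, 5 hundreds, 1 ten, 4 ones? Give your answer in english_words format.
Convert 5 thousands, 9 hundreds, 6 tens, 6 ones (place-value notation) → 5×1000 + 9×100 + 6×10 + 6 = 5966 (decimal)
Convert 4 thousands, 5 hundreds, 1 ten, 4 ones (place-value notation) → 4×1000 + 5×100 + 1×10 + 4 = 4514 (decimal)
Compute 5966 - 4514 = 1452
Convert 1452 (decimal) → 1452 = 1×1000 + 4×100 + 52 → one thousand four hundred fifty-two (English words)
one thousand four hundred fifty-two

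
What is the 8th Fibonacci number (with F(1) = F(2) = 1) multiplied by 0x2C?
Convert the 8th Fibonacci number (with F(1) = F(2) = 1) (Fibonacci index) → 1, 1, 2, 3, 5, 8, 13, 21 → 21 (decimal)
Convert 0x2C (hexadecimal) → 2×16 + 12 = 44 (decimal)
Compute 21 × 44 = 924
924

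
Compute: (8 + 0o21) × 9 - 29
Convert 0o21 (octal) → 2×8 + 1 = 17 (decimal)
Expression in decimal: (8 + 17) × 9 - 29
Parentheses first: 8 + 17 = 25
Multiply: 25 × 9 = 225
Subtract: 225 - 29 = 196
196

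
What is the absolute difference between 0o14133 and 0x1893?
Convert 0o14133 (octal) → 1×4096 + 4×512 + 1×64 + 3×8 + 3 = 6235 (decimal)
Convert 0x1893 (hexadecimal) → 1×4096 + 8×256 + 9×16 + 3 = 6291 (decimal)
Compute |6235 - 6291| = 56
56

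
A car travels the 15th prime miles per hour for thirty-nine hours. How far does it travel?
Convert the 15th prime (prime index) → 47 (decimal)
Convert thirty-nine (English words) → 39 (decimal)
Compute 47 × 39 = 1833
1833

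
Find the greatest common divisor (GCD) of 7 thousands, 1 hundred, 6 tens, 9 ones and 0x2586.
Convert 7 thousands, 1 hundred, 6 tens, 9 ones (place-value notation) → 7×1000 + 1×100 + 6×10 + 9 = 7169 (decimal)
Convert 0x2586 (hexadecimal) → 2×4096 + 5×256 + 8×16 + 6 = 9606 (decimal)
Compute gcd(7169, 9606) = 1
1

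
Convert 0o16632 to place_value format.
Convert 0o16632 (octal) → 1×4096 + 6×512 + 6×64 + 3×8 + 2 = 7578 (decimal)
Convert 7578 (decimal) → 7578 = 7×1000 + 5×100 + 7×10 + 8 → 7 thousands, 5 hundreds, 7 tens, 8 ones (place-value notation)
7 thousands, 5 hundreds, 7 tens, 8 ones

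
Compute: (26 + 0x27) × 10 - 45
Convert 0x27 (hexadecimal) → 2×16 + 7 = 39 (decimal)
Expression in decimal: (26 + 39) × 10 - 45
Parentheses first: 26 + 39 = 65
Multiply: 65 × 10 = 650
Subtract: 650 - 45 = 605
605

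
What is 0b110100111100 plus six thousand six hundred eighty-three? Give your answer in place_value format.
Convert 0b110100111100 (binary) → 2048 + 1024 + 256 + 32 + 16 + 8 + 4 = 3388 (decimal)
Convert six thousand six hundred eighty-three (English words) → 6×1000 + 6×100 + 83 = 6683 (decimal)
Compute 3388 + 6683 = 10071
Convert 10071 (decimal) → 10071 = 10×1000 + 7×10 + 1 → 10 thousands, 7 tens, 1 one (place-value notation)
10 thousands, 7 tens, 1 one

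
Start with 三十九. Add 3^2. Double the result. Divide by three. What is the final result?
Convert 三十九 (Chinese numeral) → 3×10 + 9 = 39 (decimal)
Start: 39
Convert 3^2 (power) → 9 (decimal)
39 + 9 = 48
48 × 2 = 96
Convert three (English words) → 3 (decimal)
96 ÷ 3 = 32
32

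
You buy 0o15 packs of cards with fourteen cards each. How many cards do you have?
Convert fourteen (English words) → 14 (decimal)
Convert 0o15 (octal) → 1×8 + 5 = 13 (decimal)
Compute 14 × 13 = 182
182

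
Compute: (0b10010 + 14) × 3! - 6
Convert 0b10010 (binary) → 16 + 2 = 18 (decimal)
Convert 3! (factorial) → 6 (decimal)
Expression in decimal: (18 + 14) × 6 - 6
Parentheses first: 18 + 14 = 32
Multiply: 32 × 6 = 192
Subtract: 192 - 6 = 186
186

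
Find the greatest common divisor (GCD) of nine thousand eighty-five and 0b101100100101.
Convert nine thousand eighty-five (English words) → 9×1000 + 85 = 9085 (decimal)
Convert 0b101100100101 (binary) → 2048 + 512 + 256 + 32 + 4 + 1 = 2853 (decimal)
Compute gcd(9085, 2853) = 1
1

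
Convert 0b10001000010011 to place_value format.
Convert 0b10001000010011 (binary) → 8192 + 512 + 16 + 2 + 1 = 8723 (decimal)
Convert 8723 (decimal) → 8723 = 8×1000 + 7×100 + 2×10 + 3 → 8 thousands, 7 hundreds, 2 tens, 3 ones (place-value notation)
8 thousands, 7 hundreds, 2 tens, 3 ones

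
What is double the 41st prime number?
The 41st prime number = 179
Compute 179 × 2 = 358
358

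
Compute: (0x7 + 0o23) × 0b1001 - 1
Convert 0x7 (hexadecimal) → 7 (decimal)
Convert 0o23 (octal) → 2×8 + 3 = 19 (decimal)
Convert 0b1001 (binary) → 8 + 1 = 9 (decimal)
Expression in decimal: (7 + 19) × 9 - 1
Parentheses first: 7 + 19 = 26
Multiply: 26 × 9 = 234
Subtract: 234 - 1 = 233
233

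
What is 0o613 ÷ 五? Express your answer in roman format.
Convert 0o613 (octal) → 6×64 + 1×8 + 3 = 395 (decimal)
Convert 五 (Chinese numeral) → 5 (decimal)
Compute 395 ÷ 5 = 79
Convert 79 (decimal) → 79 = 50 + 10 + 10 + 9 → LXXIX (Roman numeral)
LXXIX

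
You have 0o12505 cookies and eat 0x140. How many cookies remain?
Convert 0o12505 (octal) → 1×4096 + 2×512 + 5×64 + 5 = 5445 (decimal)
Convert 0x140 (hexadecimal) → 1×256 + 4×16 = 320 (decimal)
Compute 5445 - 320 = 5125
5125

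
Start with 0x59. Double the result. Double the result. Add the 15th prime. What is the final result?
Convert 0x59 (hexadecimal) → 5×16 + 9 = 89 (decimal)
Start: 89
89 × 2 = 178
178 × 2 = 356
Convert the 15th prime (prime index) → 47 (decimal)
356 + 47 = 403
403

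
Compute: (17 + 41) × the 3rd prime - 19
Convert the 3rd prime (prime index) → 5 (decimal)
Expression in decimal: (17 + 41) × 5 - 19
Parentheses first: 17 + 41 = 58
Multiply: 58 × 5 = 290
Subtract: 290 - 19 = 271
271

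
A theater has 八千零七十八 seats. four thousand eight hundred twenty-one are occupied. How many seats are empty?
Convert 八千零七十八 (Chinese numeral) → 8×1000 + 7×10 + 8 = 8078 (decimal)
Convert four thousand eight hundred twenty-one (English words) → 4×1000 + 8×100 + 21 = 4821 (decimal)
Compute 8078 - 4821 = 3257
3257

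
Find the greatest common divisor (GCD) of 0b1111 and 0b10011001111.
Convert 0b1111 (binary) → 8 + 4 + 2 + 1 = 15 (decimal)
Convert 0b10011001111 (binary) → 1024 + 128 + 64 + 8 + 4 + 2 + 1 = 1231 (decimal)
Compute gcd(15, 1231) = 1
1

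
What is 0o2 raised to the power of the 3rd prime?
Convert 0o2 (octal) → 2 (decimal)
Convert the 3rd prime (prime index) → 5 (decimal)
Compute 2 ^ 5 = 32
32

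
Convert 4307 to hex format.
Convert 4307 (decimal) → 4307 = 1×4096 + 13×16 + 3 → 0x10D3 (hexadecimal)
0x10D3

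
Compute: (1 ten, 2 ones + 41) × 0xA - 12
Convert 1 ten, 2 ones (place-value notation) → 1×10 + 2 = 12 (decimal)
Convert 0xA (hexadecimal) → 10 (decimal)
Expression in decimal: (12 + 41) × 10 - 12
Parentheses first: 12 + 41 = 53
Multiply: 53 × 10 = 530
Subtract: 530 - 12 = 518
518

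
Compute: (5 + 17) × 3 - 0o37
Convert 0o37 (octal) → 3×8 + 7 = 31 (decimal)
Expression in decimal: (5 + 17) × 3 - 31
Parentheses first: 5 + 17 = 22
Multiply: 22 × 3 = 66
Subtract: 66 - 31 = 35
35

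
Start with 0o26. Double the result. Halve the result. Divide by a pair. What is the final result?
Convert 0o26 (octal) → 2×8 + 6 = 22 (decimal)
Start: 22
22 × 2 = 44
44 ÷ 2 = 22
Convert a pair (colloquial) → 2 (decimal)
22 ÷ 2 = 11
11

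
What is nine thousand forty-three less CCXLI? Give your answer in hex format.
Convert nine thousand forty-three (English words) → 9×1000 + 43 = 9043 (decimal)
Convert CCXLI (Roman numeral) → 100 + 100 + 40 + 1 = 241 (decimal)
Compute 9043 - 241 = 8802
Convert 8802 (decimal) → 8802 = 2×4096 + 2×256 + 6×16 + 2 → 0x2262 (hexadecimal)
0x2262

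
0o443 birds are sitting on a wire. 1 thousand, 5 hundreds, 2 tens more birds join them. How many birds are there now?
Convert 0o443 (octal) → 4×64 + 4×8 + 3 = 291 (decimal)
Convert 1 thousand, 5 hundreds, 2 tens (place-value notation) → 1×1000 + 5×100 + 2×10 = 1520 (decimal)
Compute 291 + 1520 = 1811
1811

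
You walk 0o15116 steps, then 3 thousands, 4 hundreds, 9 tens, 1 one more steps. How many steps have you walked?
Convert 0o15116 (octal) → 1×4096 + 5×512 + 1×64 + 1×8 + 6 = 6734 (decimal)
Convert 3 thousands, 4 hundreds, 9 tens, 1 one (place-value notation) → 3×1000 + 4×100 + 9×10 + 1 = 3491 (decimal)
Compute 6734 + 3491 = 10225
10225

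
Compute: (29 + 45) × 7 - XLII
Convert XLII (Roman numeral) → 40 + 1 + 1 = 42 (decimal)
Expression in decimal: (29 + 45) × 7 - 42
Parentheses first: 29 + 45 = 74
Multiply: 74 × 7 = 518
Subtract: 518 - 42 = 476
476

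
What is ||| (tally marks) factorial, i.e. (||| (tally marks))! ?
Convert ||| (tally marks) → 3 (decimal)
Compute 3! = 6
6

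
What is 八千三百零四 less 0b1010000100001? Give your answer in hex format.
Convert 八千三百零四 (Chinese numeral) → 8×1000 + 3×100 + 4 = 8304 (decimal)
Convert 0b1010000100001 (binary) → 4096 + 1024 + 32 + 1 = 5153 (decimal)
Compute 8304 - 5153 = 3151
Convert 3151 (decimal) → 3151 = 12×256 + 4×16 + 15 → 0xC4F (hexadecimal)
0xC4F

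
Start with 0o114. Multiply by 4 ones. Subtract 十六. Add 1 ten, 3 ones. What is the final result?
Convert 0o114 (octal) → 1×64 + 1×8 + 4 = 76 (decimal)
Start: 76
Convert 4 ones (place-value notation) → 4 (decimal)
76 × 4 = 304
Convert 十六 (Chinese numeral) → 1×10 + 6 = 16 (decimal)
304 - 16 = 288
Convert 1 ten, 3 ones (place-value notation) → 1×10 + 3 = 13 (decimal)
288 + 13 = 301
301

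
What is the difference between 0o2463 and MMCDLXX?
Convert 0o2463 (octal) → 2×512 + 4×64 + 6×8 + 3 = 1331 (decimal)
Convert MMCDLXX (Roman numeral) → 1000 + 1000 + 400 + 50 + 10 + 10 = 2470 (decimal)
Difference: |1331 - 2470| = 1139
1139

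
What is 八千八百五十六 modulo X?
Convert 八千八百五十六 (Chinese numeral) → 8×1000 + 8×100 + 5×10 + 6 = 8856 (decimal)
Convert X (Roman numeral) → 10 (decimal)
Compute 8856 mod 10 = 6
6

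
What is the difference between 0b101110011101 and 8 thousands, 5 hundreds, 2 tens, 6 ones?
Convert 0b101110011101 (binary) → 2048 + 512 + 256 + 128 + 16 + 8 + 4 + 1 = 2973 (decimal)
Convert 8 thousands, 5 hundreds, 2 tens, 6 ones (place-value notation) → 8×1000 + 5×100 + 2×10 + 6 = 8526 (decimal)
Difference: |2973 - 8526| = 5553
5553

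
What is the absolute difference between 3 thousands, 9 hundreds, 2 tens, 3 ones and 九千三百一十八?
Convert 3 thousands, 9 hundreds, 2 tens, 3 ones (place-value notation) → 3×1000 + 9×100 + 2×10 + 3 = 3923 (decimal)
Convert 九千三百一十八 (Chinese numeral) → 9×1000 + 3×100 + 1×10 + 8 = 9318 (decimal)
Compute |3923 - 9318| = 5395
5395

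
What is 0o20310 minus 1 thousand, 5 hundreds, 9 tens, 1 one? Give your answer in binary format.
Convert 0o20310 (octal) → 2×4096 + 3×64 + 1×8 = 8392 (decimal)
Convert 1 thousand, 5 hundreds, 9 tens, 1 one (place-value notation) → 1×1000 + 5×100 + 9×10 + 1 = 1591 (decimal)
Compute 8392 - 1591 = 6801
Convert 6801 (decimal) → 6801 = 4096 + 2048 + 512 + 128 + 16 + 1 → 0b1101010010001 (binary)
0b1101010010001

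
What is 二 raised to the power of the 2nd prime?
Convert 二 (Chinese numeral) → 2 (decimal)
Convert the 2nd prime (prime index) → 3 (decimal)
Compute 2 ^ 3 = 8
8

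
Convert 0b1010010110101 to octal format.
Convert 0b1010010110101 (binary) → 4096 + 1024 + 128 + 32 + 16 + 4 + 1 = 5301 (decimal)
Convert 5301 (decimal) → 5301 = 1×4096 + 2×512 + 2×64 + 6×8 + 5 → 0o12265 (octal)
0o12265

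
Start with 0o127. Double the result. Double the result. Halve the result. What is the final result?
Convert 0o127 (octal) → 1×64 + 2×8 + 7 = 87 (decimal)
Start: 87
87 × 2 = 174
174 × 2 = 348
348 ÷ 2 = 174
174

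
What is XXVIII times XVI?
Convert XXVIII (Roman numeral) → 10 + 10 + 5 + 1 + 1 + 1 = 28 (decimal)
Convert XVI (Roman numeral) → 10 + 5 + 1 = 16 (decimal)
Compute 28 × 16 = 448
448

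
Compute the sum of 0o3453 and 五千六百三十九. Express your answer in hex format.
Convert 0o3453 (octal) → 3×512 + 4×64 + 5×8 + 3 = 1835 (decimal)
Convert 五千六百三十九 (Chinese numeral) → 5×1000 + 6×100 + 3×10 + 9 = 5639 (decimal)
Compute 1835 + 5639 = 7474
Convert 7474 (decimal) → 7474 = 1×4096 + 13×256 + 3×16 + 2 → 0x1D32 (hexadecimal)
0x1D32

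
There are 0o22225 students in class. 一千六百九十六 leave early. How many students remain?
Convert 0o22225 (octal) → 2×4096 + 2×512 + 2×64 + 2×8 + 5 = 9365 (decimal)
Convert 一千六百九十六 (Chinese numeral) → 1×1000 + 6×100 + 9×10 + 6 = 1696 (decimal)
Compute 9365 - 1696 = 7669
7669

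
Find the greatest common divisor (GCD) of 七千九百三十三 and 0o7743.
Convert 七千九百三十三 (Chinese numeral) → 7×1000 + 9×100 + 3×10 + 3 = 7933 (decimal)
Convert 0o7743 (octal) → 7×512 + 7×64 + 4×8 + 3 = 4067 (decimal)
Compute gcd(7933, 4067) = 1
1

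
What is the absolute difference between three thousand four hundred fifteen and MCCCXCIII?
Convert three thousand four hundred fifteen (English words) → 3×1000 + 4×100 + 15 = 3415 (decimal)
Convert MCCCXCIII (Roman numeral) → 1000 + 100 + 100 + 100 + 90 + 1 + 1 + 1 = 1393 (decimal)
Compute |3415 - 1393| = 2022
2022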